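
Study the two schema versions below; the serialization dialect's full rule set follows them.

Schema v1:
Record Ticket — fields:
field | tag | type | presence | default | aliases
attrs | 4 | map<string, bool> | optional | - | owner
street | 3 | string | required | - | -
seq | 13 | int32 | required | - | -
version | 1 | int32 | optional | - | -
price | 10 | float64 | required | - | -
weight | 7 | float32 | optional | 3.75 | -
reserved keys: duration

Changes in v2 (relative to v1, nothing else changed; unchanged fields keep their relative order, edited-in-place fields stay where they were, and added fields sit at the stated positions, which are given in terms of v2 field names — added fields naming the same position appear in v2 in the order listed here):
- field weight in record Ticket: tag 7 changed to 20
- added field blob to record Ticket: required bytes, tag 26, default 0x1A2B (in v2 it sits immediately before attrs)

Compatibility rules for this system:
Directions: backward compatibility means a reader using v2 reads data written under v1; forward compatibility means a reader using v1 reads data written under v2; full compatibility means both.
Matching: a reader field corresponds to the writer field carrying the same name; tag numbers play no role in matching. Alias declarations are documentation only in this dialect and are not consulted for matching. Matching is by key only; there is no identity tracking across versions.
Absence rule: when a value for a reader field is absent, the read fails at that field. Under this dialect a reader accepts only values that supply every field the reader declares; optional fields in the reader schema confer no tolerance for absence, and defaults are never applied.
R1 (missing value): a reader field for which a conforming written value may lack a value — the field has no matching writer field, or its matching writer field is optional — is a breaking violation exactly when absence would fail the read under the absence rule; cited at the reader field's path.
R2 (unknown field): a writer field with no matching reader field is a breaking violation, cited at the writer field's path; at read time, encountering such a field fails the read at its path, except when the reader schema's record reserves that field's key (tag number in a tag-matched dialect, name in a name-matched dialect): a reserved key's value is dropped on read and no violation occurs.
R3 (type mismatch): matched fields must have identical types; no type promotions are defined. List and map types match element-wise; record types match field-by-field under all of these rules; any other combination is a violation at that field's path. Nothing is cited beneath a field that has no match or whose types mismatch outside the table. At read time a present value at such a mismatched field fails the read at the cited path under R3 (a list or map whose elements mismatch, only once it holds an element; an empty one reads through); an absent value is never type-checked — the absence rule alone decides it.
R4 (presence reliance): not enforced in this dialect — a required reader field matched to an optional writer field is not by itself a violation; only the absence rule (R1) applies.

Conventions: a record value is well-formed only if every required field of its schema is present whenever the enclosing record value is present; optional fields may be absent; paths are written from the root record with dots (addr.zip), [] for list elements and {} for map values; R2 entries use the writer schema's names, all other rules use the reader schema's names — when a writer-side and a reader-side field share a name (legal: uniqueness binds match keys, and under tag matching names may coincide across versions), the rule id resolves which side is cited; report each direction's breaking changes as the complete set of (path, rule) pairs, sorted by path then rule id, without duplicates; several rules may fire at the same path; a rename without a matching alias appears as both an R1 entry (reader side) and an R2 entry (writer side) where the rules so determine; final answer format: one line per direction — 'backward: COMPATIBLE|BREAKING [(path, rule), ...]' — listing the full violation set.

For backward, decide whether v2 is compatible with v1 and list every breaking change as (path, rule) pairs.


in Ticket below, arrows point writer -> reader
backward analysis of Ticket with v2 as reader and v1 as writer:
  blob has no writer counterpart
  attrs: paired with writer attrs (map<string, bool> -> map<string, bool>; writer optional)
  street: paired with writer street (string -> string; writer required)
  seq: paired with writer seq (int32 -> int32; writer required)
  version: paired with writer version (int32 -> int32; writer optional)
  price: paired with writer price (float64 -> float64; writer required)
  weight: paired with writer weight (float32 -> float32; writer optional)
  violation R1 at attrs
  violation R1 at blob
  violation R1 at version
  violation R1 at weight
  => 4 violation(s): backward is BREAKING for Ticket
the rest of the Ticket diff is inert for this question:
  field weight in record Ticket: tag 7 changed to 20 -> triggers nothing under Ticket's printed rules — same verdict

backward: BREAKING [(attrs, R1), (blob, R1), (version, R1), (weight, R1)]


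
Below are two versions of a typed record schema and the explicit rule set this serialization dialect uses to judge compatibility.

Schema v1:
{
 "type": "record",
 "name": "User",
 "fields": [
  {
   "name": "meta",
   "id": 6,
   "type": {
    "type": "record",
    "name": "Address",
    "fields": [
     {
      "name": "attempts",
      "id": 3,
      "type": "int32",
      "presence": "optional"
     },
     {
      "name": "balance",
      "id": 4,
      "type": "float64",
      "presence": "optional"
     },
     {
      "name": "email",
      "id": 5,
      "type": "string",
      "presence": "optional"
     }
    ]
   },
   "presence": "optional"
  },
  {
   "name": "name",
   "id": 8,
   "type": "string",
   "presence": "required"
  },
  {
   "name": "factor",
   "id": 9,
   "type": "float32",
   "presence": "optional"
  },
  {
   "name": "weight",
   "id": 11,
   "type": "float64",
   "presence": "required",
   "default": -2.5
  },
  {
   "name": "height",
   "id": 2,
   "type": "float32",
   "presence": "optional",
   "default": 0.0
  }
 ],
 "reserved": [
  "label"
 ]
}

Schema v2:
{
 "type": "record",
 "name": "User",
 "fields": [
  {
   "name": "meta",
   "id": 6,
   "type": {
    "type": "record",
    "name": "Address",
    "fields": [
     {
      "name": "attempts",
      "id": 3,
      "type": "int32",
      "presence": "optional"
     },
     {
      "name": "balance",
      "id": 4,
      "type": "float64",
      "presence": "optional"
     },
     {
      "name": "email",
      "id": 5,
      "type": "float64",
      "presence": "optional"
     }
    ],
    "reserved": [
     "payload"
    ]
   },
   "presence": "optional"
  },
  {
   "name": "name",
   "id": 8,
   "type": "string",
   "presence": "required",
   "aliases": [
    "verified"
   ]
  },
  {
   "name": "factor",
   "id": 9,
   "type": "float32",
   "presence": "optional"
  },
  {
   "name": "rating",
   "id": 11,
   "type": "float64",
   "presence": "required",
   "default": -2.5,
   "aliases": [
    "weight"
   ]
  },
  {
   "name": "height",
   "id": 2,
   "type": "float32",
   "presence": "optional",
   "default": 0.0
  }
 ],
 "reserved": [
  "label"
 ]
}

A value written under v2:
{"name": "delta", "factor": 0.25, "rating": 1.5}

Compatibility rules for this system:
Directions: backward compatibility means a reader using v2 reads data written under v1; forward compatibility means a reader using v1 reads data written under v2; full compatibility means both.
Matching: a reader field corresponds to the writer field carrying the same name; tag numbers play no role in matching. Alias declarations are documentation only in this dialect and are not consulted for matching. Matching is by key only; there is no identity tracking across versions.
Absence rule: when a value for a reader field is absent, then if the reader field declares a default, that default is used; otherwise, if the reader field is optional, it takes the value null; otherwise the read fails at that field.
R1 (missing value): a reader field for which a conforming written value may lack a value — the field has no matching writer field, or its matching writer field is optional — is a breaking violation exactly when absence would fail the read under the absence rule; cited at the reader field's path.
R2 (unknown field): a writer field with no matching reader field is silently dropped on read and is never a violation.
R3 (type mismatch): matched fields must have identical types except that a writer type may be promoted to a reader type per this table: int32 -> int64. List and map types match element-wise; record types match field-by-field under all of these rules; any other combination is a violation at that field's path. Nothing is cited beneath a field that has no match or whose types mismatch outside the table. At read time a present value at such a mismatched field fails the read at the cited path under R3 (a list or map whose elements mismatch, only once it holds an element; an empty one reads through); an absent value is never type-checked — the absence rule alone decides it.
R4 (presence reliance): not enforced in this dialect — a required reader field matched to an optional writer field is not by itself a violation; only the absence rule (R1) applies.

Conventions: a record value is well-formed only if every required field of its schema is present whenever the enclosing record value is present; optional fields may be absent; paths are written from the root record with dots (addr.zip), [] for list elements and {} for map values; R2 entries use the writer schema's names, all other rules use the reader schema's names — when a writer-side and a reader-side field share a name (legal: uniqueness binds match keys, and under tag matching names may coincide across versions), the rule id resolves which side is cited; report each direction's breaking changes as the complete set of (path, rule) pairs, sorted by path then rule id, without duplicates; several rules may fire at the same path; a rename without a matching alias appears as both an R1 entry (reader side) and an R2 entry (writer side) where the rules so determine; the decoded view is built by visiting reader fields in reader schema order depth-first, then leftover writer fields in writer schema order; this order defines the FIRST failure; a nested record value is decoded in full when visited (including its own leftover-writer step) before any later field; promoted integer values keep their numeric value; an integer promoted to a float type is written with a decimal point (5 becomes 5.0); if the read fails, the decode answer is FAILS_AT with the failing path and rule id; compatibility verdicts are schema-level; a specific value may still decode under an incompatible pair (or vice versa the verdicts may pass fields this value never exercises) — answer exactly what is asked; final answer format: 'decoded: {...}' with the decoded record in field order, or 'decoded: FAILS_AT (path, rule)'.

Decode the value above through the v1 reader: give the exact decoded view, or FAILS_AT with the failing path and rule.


decoded: {"meta": null, "name": "delta", "factor": 0.25, "weight": -2.5, "height": 0.0}

the writer's type comes first in each User pair
migrating the User value to v1:
  meta := null (absent, optional -> null)
  name := "delta"
  factor := 0.25
  weight := -2.5 (absent -> default)
  height := 0.0 (absent -> default)
  writer rating: unknown -> dropped
  => decoded: {"meta": null, "name": "delta", "factor": 0.25, "weight": -2.5, "height": 0.0}
remaining User differences; none change what is asked:
  field email in record Address: type string changed to float64 -> shifts the User verdicts, not this decode


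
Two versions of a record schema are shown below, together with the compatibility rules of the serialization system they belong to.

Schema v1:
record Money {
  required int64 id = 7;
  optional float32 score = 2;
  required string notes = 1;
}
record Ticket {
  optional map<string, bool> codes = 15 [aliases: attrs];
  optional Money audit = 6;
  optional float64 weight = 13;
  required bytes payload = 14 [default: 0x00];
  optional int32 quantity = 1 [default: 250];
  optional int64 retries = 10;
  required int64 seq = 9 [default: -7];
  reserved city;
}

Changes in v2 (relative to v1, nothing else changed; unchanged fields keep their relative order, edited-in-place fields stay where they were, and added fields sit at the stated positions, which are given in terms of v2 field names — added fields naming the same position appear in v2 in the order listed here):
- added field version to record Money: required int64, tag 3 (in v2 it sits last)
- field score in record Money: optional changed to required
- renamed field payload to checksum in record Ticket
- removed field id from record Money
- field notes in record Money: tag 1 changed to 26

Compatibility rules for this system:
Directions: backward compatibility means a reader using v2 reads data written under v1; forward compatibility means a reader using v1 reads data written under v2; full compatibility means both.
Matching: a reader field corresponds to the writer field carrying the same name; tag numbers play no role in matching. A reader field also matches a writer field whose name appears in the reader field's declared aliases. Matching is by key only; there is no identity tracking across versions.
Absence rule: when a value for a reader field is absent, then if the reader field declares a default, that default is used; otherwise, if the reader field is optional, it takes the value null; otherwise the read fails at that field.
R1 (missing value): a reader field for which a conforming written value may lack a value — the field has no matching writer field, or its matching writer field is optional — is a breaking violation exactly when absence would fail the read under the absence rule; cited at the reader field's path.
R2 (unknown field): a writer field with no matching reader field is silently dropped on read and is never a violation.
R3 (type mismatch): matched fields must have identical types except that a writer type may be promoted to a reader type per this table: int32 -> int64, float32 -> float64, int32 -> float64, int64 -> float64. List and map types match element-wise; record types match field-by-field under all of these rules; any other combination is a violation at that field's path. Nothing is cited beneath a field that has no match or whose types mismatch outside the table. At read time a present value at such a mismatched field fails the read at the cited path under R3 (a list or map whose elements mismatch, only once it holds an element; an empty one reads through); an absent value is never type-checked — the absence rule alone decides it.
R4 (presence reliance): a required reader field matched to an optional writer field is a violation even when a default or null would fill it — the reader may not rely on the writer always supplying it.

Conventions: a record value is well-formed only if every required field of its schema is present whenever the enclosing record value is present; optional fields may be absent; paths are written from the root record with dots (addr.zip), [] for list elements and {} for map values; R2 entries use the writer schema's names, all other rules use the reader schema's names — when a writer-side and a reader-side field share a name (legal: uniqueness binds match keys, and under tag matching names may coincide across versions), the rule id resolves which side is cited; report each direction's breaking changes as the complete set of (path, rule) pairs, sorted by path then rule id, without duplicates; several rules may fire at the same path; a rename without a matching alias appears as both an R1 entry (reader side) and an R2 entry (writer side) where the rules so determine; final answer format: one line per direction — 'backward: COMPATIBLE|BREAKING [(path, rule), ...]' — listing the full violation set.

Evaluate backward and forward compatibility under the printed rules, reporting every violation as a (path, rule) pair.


arrows below run writer -> reader for Ticket
backward on Ticket — v2 reading data written by v1:
  codes <- codes (map<string, bool> -> map<string, bool>, writer optional)
  audit <- audit (Money -> Money, writer optional)
  weight <- weight (float64 -> float64, writer optional)
  checksum: no writer match
  quantity <- quantity (int32 -> int32, writer optional)
  retries <- retries (int64 -> int64, writer optional)
  seq <- seq (int64 -> int64, writer required)
  writer field payload has no reader counterpart
  audit.score <- audit.score (float32 -> float32, writer optional)
  audit.notes <- audit.notes (string -> string, writer required)
  audit.version: no writer match
  writer field audit.id has no reader counterpart
  rule R1 violated at audit.score
  rule R4 violated at audit.score
  rule R1 violated at audit.version
  => 3 violation(s): backward is BREAKING for Ticket
forward on Ticket — v1 reading data written by v2:
  codes <- codes (map<string, bool> -> map<string, bool>, writer optional)
  audit <- audit (Money -> Money, writer optional)
  weight <- weight (float64 -> float64, writer optional)
  payload: no writer match
  quantity <- quantity (int32 -> int32, writer optional)
  retries <- retries (int64 -> int64, writer optional)
  seq <- seq (int64 -> int64, writer required)
  writer field checksum has no reader counterpart
  audit.id: no writer match
  audit.score <- audit.score (float32 -> float32, writer required)
  audit.notes <- audit.notes (string -> string, writer required)
  writer field audit.version has no reader counterpart
  rule R1 violated at audit.id
  => 1 violation(s): forward is BREAKING for Ticket

backward: BREAKING [(audit.score, R1), (audit.score, R4), (audit.version, R1)]; forward: BREAKING [(audit.id, R1)]


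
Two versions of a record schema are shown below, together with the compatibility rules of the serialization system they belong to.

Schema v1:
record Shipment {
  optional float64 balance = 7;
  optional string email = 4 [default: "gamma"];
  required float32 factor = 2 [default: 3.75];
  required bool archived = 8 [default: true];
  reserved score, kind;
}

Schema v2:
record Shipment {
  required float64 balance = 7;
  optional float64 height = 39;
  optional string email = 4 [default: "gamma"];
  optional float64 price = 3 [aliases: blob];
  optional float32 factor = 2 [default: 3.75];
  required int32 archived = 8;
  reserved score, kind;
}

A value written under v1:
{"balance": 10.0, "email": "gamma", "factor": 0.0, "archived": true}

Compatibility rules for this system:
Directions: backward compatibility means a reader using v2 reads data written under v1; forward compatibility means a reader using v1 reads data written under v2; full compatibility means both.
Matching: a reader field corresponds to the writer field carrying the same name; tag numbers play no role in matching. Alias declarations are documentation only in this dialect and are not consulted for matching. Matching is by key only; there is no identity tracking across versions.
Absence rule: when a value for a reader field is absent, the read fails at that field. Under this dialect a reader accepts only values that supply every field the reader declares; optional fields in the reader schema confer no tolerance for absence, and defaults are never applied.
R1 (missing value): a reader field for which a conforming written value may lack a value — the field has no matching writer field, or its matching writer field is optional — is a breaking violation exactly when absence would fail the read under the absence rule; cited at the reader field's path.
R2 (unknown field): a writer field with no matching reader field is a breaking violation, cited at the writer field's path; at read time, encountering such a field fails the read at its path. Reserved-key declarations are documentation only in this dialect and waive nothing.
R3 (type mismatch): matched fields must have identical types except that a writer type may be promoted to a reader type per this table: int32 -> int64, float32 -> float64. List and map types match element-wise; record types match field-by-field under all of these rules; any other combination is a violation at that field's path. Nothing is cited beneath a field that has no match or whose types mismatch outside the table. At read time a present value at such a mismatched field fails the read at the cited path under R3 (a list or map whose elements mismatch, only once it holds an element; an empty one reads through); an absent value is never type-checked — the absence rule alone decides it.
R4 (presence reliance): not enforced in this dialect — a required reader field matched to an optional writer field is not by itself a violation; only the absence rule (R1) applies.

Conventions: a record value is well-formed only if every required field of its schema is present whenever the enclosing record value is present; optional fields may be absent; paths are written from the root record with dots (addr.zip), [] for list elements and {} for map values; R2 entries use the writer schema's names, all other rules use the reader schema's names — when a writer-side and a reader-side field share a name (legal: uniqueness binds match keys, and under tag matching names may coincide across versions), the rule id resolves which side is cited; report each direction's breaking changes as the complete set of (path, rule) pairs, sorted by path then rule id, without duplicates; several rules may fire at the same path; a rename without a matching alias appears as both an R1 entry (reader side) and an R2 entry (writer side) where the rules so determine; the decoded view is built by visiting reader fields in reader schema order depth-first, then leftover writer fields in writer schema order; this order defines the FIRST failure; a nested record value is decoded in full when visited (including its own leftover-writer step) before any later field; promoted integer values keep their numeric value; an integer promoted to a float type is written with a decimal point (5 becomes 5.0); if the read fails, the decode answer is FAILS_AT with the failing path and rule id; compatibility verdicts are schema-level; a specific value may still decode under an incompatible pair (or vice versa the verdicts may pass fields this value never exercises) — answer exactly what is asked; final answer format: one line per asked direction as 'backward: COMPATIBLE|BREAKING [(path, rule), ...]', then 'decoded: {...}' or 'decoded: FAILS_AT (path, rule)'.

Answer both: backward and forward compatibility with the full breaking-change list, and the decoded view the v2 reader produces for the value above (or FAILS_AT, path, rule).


arrows below run writer -> reader for Shipment
backward pass over Shipment, reader schema v2, writer schema v1:
  float64 -> float64, writer optional: balance aligns to balance
  height: no writer-side match
  string -> string, writer optional: email aligns to email
  price: no writer-side match
  float32 -> float32, writer required: factor aligns to factor
  bool -> int32, writer required: archived aligns to archived
  breaking: (archived, R3)
  breaking: (balance, R1)
  breaking: (email, R1)
  breaking: (height, R1)
  breaking: (price, R1)
  backward on Shipment therefore BREAKING (5)
forward pass over Shipment, reader schema v1, writer schema v2:
  float64 -> float64, writer required: balance aligns to balance
  string -> string, writer optional: email aligns to email
  float32 -> float32, writer optional: factor aligns to factor
  int32 -> bool, writer required: archived aligns to archived
  writer field height has no reader counterpart
  writer field price has no reader counterpart
  breaking: (archived, R3)
  breaking: (email, R1)
  breaking: (factor, R1)
  breaking: (height, R2)
  breaking: (price, R2)
  forward on Shipment therefore BREAKING (5)
decode (reader v2):
  balance := 10.0
  read fails at height under R1 (no fill)
  => FAILS_AT (height, R1)

backward: BREAKING [(archived, R3), (balance, R1), (email, R1), (height, R1), (price, R1)]; forward: BREAKING [(archived, R3), (email, R1), (factor, R1), (height, R2), (price, R2)]; decoded: FAILS_AT (height, R1)


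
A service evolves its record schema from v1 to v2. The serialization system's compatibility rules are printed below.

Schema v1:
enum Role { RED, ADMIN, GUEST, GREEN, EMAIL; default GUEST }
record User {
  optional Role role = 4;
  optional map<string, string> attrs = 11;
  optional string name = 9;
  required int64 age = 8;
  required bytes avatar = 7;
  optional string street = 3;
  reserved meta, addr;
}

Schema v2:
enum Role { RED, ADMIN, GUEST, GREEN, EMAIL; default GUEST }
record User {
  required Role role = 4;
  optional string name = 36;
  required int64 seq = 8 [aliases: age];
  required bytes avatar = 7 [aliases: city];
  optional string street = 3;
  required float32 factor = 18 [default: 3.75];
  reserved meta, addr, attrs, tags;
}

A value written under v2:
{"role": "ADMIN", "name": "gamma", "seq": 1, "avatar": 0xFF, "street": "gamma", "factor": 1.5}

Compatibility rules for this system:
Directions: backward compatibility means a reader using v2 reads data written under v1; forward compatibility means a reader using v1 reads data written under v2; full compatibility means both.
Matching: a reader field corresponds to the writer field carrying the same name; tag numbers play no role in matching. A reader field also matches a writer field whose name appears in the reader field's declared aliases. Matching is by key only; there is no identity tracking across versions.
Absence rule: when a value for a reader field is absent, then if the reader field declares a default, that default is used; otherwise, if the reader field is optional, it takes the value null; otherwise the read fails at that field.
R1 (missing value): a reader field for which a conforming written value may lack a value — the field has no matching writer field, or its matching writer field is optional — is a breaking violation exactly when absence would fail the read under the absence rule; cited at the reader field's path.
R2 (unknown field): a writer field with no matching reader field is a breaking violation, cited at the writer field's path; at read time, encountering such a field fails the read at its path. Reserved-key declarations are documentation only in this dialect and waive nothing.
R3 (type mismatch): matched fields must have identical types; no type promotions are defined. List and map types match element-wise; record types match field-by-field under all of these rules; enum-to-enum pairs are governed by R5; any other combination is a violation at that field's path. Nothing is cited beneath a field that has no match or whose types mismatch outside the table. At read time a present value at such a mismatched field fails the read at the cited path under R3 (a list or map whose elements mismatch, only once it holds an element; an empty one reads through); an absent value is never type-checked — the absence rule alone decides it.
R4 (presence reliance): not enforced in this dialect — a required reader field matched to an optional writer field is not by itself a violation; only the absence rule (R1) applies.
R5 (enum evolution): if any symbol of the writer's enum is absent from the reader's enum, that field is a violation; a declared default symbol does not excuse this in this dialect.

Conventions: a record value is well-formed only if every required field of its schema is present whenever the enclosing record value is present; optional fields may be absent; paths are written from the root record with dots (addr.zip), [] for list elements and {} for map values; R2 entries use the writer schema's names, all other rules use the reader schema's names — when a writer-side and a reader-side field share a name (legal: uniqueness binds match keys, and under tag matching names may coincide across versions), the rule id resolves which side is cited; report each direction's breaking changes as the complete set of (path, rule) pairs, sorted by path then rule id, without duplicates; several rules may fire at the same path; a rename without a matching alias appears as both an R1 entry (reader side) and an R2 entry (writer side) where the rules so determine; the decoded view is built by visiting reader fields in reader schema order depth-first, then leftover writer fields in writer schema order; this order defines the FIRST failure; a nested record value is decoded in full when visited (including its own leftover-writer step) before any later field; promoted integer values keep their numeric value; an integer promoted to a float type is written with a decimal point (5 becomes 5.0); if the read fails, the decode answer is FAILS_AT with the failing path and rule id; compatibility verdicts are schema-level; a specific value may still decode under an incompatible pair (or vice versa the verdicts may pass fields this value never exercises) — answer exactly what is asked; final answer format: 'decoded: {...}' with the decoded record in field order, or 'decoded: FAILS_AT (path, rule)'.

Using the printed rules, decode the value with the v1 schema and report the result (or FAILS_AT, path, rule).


decoded: FAILS_AT (age, R1)

each type pair in User: writer, then reader
migrating the User value to v1:
  role := "ADMIN"
  attrs := null (absent, optional -> null)
  name := "gamma"
  read fails at age under R1 (no fill)
  => FAILS_AT (age, R1)
remaining User differences; none change what is asked:
  field name in record User: tag 9 changed to 36 -> no rule fires on it and the decoded User view is identical with or without it
  removed field attrs from record User (its key "attrs" joins the reserved list) -> shifts the User verdicts, not this decode
  field role in record User: optional changed to required -> shifts the User verdicts, not this decode
  added field factor to record User: required float32, tag 18, default 3.75 (in v2 it sits last) -> shifts the User verdicts, not this decode


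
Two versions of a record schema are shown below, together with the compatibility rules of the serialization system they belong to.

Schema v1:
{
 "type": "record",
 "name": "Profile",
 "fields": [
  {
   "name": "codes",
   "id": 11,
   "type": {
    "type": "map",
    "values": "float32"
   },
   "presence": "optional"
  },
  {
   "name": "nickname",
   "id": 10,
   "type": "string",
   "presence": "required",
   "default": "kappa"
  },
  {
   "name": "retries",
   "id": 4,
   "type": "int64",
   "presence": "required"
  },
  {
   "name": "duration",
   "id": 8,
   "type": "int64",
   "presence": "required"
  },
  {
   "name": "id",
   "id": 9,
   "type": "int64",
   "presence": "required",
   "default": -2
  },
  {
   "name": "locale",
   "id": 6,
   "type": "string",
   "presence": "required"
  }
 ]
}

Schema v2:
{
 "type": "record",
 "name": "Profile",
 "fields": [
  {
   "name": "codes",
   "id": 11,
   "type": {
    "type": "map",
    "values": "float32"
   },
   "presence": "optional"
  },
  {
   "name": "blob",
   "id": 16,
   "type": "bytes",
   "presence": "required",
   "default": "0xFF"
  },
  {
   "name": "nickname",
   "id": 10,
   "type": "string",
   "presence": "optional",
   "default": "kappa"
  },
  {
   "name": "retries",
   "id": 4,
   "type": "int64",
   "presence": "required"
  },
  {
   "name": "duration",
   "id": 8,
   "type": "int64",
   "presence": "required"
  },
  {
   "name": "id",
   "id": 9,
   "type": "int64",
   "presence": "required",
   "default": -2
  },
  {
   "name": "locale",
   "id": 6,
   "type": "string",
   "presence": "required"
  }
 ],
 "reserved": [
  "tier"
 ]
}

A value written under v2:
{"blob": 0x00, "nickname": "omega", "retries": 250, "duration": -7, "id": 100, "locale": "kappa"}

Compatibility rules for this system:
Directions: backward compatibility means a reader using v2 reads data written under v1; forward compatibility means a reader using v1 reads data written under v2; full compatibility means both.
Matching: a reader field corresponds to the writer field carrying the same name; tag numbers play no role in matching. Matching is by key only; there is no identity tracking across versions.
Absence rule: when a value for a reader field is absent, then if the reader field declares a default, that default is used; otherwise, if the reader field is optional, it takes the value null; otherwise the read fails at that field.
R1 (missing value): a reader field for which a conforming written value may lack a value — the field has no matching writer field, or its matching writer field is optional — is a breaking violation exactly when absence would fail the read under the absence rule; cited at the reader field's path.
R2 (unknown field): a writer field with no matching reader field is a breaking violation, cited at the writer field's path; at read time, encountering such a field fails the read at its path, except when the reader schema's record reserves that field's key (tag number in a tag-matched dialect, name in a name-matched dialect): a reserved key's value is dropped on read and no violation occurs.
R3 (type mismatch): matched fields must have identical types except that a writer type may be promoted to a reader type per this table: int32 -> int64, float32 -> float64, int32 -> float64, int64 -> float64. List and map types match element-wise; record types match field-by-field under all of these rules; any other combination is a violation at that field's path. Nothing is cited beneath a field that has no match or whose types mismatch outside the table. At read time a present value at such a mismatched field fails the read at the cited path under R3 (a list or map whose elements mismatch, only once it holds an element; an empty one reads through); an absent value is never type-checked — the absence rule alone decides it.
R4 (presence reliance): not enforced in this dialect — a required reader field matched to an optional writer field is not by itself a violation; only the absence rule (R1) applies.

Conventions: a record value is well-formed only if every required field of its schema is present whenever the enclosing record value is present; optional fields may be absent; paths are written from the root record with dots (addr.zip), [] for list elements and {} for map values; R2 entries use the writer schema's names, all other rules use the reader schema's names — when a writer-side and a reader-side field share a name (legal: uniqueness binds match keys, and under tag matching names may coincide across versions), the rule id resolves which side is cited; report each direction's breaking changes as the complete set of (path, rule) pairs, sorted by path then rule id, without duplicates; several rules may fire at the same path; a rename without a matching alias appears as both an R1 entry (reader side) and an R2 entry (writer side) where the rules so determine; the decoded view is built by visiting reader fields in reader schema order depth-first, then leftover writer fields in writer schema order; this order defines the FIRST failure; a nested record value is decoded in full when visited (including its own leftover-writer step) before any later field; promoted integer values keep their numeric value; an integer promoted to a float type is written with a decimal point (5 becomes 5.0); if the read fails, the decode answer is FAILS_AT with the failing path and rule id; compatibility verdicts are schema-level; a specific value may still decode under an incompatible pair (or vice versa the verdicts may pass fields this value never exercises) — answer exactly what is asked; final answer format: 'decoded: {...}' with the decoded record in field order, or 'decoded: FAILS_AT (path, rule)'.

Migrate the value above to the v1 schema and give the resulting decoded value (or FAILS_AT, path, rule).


each type pair in Profile: writer, then reader
decode (reader v1):
  codes := null (absent, optional -> null)
  nickname := "omega"
  retries := 250
  duration := -7
  id := 100
  locale := "kappa"
  read fails at blob under R2 (unknown field)
  => FAILS_AT (blob, R2)
the other Profile changes do not affect what is asked:
  field nickname in record Profile: required changed to optional -> fires no rule on Profile under this dialect and leaves the result unchanged

decoded: FAILS_AT (blob, R2)


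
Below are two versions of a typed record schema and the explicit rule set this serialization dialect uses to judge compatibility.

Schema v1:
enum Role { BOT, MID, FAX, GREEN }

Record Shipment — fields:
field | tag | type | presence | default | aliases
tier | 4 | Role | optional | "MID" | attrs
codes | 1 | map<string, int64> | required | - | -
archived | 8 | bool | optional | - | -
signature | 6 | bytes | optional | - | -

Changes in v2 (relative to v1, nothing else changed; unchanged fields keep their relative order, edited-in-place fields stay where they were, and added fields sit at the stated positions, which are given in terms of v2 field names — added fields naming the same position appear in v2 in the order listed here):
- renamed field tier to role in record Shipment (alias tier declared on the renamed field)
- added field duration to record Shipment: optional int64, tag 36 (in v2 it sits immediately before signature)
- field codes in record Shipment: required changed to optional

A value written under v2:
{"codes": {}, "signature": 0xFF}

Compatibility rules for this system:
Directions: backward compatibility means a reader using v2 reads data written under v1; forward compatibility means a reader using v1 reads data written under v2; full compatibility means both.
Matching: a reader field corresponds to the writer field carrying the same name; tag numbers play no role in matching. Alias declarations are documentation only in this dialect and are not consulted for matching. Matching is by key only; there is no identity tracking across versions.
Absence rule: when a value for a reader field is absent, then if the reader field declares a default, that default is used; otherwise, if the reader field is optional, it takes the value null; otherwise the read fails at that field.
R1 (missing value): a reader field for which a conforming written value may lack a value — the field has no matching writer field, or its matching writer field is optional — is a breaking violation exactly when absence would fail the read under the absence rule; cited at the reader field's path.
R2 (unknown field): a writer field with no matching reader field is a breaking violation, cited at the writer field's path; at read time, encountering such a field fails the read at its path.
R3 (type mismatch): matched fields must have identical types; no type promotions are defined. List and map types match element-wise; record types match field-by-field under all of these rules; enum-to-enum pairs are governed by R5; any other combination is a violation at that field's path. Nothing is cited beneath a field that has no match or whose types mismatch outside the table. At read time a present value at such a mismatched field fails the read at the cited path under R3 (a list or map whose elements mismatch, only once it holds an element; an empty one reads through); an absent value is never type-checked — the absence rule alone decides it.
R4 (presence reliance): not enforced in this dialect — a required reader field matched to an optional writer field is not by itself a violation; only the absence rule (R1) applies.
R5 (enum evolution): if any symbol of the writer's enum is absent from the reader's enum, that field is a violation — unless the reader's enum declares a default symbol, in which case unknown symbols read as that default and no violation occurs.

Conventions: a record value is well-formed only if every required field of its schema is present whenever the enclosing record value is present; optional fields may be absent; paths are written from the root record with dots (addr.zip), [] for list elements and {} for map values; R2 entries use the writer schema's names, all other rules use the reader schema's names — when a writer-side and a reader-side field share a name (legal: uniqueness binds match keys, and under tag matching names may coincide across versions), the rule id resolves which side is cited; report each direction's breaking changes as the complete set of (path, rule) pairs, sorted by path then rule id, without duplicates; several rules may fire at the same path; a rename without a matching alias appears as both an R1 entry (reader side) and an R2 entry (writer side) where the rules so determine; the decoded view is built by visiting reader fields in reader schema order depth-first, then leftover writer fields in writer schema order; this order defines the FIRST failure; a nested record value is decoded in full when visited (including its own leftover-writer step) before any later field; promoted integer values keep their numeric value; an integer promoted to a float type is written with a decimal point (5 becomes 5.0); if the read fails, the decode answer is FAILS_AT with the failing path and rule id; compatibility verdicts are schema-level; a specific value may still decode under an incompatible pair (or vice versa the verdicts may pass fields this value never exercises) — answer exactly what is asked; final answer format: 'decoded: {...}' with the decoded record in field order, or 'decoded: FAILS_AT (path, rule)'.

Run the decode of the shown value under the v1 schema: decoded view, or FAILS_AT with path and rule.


arrows below run writer -> reader for Shipment
migrating the Shipment value to v1:
  tier := "MID" (no value, default fills)
  codes := {}
  archived := null (not supplied -> null)
  signature := 0xFF
  => decoded: {"tier": "MID", "codes": {}, "archived": null, "signature": 0xFF}
remaining Shipment differences; none change what is asked:
  renamed field tier to role in record Shipment (alias tier declared on the renamed field) -> affects the rule determinations only; this particular Shipment value decodes identically
  added field duration to record Shipment: optional int64, tag 36 (in v2 it sits immediately before signature) -> affects the rule determinations only; this particular Shipment value decodes identically
  field codes in record Shipment: required changed to optional -> affects the rule determinations only; this particular Shipment value decodes identically

decoded: {"tier": "MID", "codes": {}, "archived": null, "signature": 0xFF}
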